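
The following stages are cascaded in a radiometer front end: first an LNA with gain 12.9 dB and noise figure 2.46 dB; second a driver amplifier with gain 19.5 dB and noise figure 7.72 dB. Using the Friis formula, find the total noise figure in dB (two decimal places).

3.04 dB

Convert to linear (a loss of L dB is a gain of −L dB): F_i = 10^(NF_i/10), G_i = 10^(G_i,dB/10)
  Stage 1: F_1 = 10^(2.46/10) = 1.762, G_1 = 10^(12.9/10) = 19.50
  Stage 2: F_2 = 10^(7.72/10) = 5.916, G_2 = 10^(19.5/10) = 89.13
Friis cascade:
  F = 1.762 + (5.916 − 1)/19.50 = 2.014
NF = 10 log₁₀(2.014) = 3.04 dB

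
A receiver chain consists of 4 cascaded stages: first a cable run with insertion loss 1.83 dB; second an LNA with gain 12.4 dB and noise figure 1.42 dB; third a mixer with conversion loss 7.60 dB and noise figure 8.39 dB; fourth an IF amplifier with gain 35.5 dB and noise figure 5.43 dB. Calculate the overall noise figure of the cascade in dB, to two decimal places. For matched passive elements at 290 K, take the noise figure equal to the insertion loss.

5.90 dB

Convert to linear (a loss of L dB is a gain of −L dB): F_i = 10^(NF_i/10), G_i = 10^(G_i,dB/10)
  Stage 1: F_1 = 10^(1.83/10) = 1.524, G_1 = 10^(−1.83/10) = 0.6561
  Stage 2: F_2 = 10^(1.42/10) = 1.387, G_2 = 10^(12.4/10) = 17.38
  Stage 3: F_3 = 10^(8.39/10) = 6.902, G_3 = 10^(−7.60/10) = 0.1738
  Stage 4: F_4 = 10^(5.43/10) = 3.491, G_4 = 10^(35.5/10) = 3548
Friis cascade:
  F = 1.524 + (1.387 − 1)/0.6561 + (6.902 − 1)/11.40 + (3.491 − 1)/1.982 = 3.888
NF = 10 log₁₀(3.888) = 5.90 dB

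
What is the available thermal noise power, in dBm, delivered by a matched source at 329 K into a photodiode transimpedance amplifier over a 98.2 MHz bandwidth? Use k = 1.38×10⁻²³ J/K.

−93.5 dBm

P_n = kTB = 1.38×10⁻²³ × 329 × 9.82×10⁷ = 4.46×10⁻¹³ W
In dBm: 10 log₁₀(4.46×10⁻¹³ / 10⁻³) = −93.5 dBm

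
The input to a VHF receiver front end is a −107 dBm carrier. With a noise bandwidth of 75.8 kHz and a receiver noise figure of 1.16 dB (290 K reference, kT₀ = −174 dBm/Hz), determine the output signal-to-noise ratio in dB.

17.0 dB

Noise floor: N = −174 + 10 log₁₀(B) + NF
10 log₁₀(7.58×10⁴) = 48.8 dB
N = −174 + 48.8 + 1.16 = −124.04 dBm
SNR = P_sig − N = −107 − (−124.04) = 17.04 dB → 17.0 dB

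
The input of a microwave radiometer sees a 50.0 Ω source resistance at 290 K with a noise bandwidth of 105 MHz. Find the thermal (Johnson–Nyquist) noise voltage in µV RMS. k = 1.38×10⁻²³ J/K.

V_n = √(4kTRB)
4kTRB = 4 × 1.38×10⁻²³ × 290 × 5.00×10¹ × 1.05×10⁸ = 8.40×10⁻¹¹ V²
V_n = √(8.40×10⁻¹¹) = 9.17×10⁻⁶ V = 9.17 µV

9.17 µV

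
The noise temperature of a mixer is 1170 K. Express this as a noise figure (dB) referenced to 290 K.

7.02 dB

F = 1 + T_e/T₀ = 1 + 1170/290 = 5.03448
NF = 10 log₁₀(5.03448) = 7.02 dB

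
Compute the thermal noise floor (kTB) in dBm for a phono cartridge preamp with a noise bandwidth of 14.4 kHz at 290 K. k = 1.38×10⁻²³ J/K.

P_n = kTB = 1.38×10⁻²³ × 290 × 1.44×10⁴ = 5.76×10⁻¹⁷ W
In dBm: 10 log₁₀(5.76×10⁻¹⁷ / 10⁻³) = −132.4 dBm

−132.4 dBm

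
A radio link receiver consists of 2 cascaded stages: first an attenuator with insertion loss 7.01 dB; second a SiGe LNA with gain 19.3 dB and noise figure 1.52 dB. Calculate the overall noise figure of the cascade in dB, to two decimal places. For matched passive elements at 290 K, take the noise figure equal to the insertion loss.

Convert to linear (a loss of L dB is a gain of −L dB): F_i = 10^(NF_i/10), G_i = 10^(G_i,dB/10)
  Stage 1: F_1 = 10^(7.01/10) = 5.023, G_1 = 10^(−7.01/10) = 0.1991
  Stage 2: F_2 = 10^(1.52/10) = 1.419, G_2 = 10^(19.3/10) = 85.11
Friis cascade:
  F = 5.023 + (1.419 − 1)/0.1991 = 7.129
NF = 10 log₁₀(7.129) = 8.53 dB

8.53 dB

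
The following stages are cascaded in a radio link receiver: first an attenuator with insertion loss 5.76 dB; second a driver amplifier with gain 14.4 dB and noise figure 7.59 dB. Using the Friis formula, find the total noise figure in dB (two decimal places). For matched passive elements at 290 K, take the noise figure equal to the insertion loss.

13.35 dB

Convert to linear (a loss of L dB is a gain of −L dB): F_i = 10^(NF_i/10), G_i = 10^(G_i,dB/10)
  Stage 1: F_1 = 10^(5.76/10) = 3.767, G_1 = 10^(−5.76/10) = 0.2655
  Stage 2: F_2 = 10^(7.59/10) = 5.741, G_2 = 10^(14.4/10) = 27.54
Friis cascade:
  F = 3.767 + (5.741 − 1)/0.2655 = 21.63
NF = 10 log₁₀(21.63) = 13.35 dB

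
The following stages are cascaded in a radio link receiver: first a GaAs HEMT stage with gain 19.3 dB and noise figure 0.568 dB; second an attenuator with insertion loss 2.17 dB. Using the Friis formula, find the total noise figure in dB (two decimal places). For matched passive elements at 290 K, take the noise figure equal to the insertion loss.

0.60 dB

Convert to linear (a loss of L dB is a gain of −L dB): F_i = 10^(NF_i/10), G_i = 10^(G_i,dB/10)
  Stage 1: F_1 = 10^(0.568/10) = 1.140, G_1 = 10^(19.3/10) = 85.11
  Stage 2: F_2 = 10^(2.17/10) = 1.648, G_2 = 10^(−2.17/10) = 0.6067
Friis cascade:
  F = 1.140 + (1.648 − 1)/85.11 = 1.147
NF = 10 log₁₀(1.147) = 0.60 dB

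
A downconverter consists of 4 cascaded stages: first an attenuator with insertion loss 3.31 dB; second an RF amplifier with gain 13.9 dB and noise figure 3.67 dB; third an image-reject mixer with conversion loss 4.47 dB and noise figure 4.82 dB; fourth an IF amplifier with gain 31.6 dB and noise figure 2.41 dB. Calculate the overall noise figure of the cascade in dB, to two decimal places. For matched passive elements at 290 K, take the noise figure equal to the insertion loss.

Convert to linear (a loss of L dB is a gain of −L dB): F_i = 10^(NF_i/10), G_i = 10^(G_i,dB/10)
  Stage 1: F_1 = 10^(3.31/10) = 2.143, G_1 = 10^(−3.31/10) = 0.4667
  Stage 2: F_2 = 10^(3.67/10) = 2.328, G_2 = 10^(13.9/10) = 24.55
  Stage 3: F_3 = 10^(4.82/10) = 3.034, G_3 = 10^(−4.47/10) = 0.3573
  Stage 4: F_4 = 10^(2.41/10) = 1.742, G_4 = 10^(31.6/10) = 1445
Friis cascade:
  F = 2.143 + (2.328 − 1)/0.4667 + (3.034 − 1)/11.46 + (1.742 − 1)/4.093 = 5.348
NF = 10 log₁₀(5.348) = 7.28 dB

7.28 dB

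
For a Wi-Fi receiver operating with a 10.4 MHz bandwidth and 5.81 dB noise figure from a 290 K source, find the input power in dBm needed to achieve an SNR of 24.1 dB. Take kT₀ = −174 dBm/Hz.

−73.9 dBm

Sensitivity = −174 + 10 log₁₀(B) + NF + SNR_min
= −174 + 70.17 + 5.81 + 24.1
= −73.92 dBm → −73.9 dBm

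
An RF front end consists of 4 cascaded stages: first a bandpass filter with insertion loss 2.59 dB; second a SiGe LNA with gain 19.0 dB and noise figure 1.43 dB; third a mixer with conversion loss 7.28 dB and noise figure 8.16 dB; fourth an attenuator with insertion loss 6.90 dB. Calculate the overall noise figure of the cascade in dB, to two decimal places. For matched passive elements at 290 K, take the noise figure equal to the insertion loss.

Convert to linear (a loss of L dB is a gain of −L dB): F_i = 10^(NF_i/10), G_i = 10^(G_i,dB/10)
  Stage 1: F_1 = 10^(2.59/10) = 1.816, G_1 = 10^(−2.59/10) = 0.5508
  Stage 2: F_2 = 10^(1.43/10) = 1.390, G_2 = 10^(19.0/10) = 79.43
  Stage 3: F_3 = 10^(8.16/10) = 6.546, G_3 = 10^(−7.28/10) = 0.1871
  Stage 4: F_4 = 10^(6.90/10) = 4.898, G_4 = 10^(−6.90/10) = 0.2042
Friis cascade:
  F = 1.816 + (1.390 − 1)/0.5508 + (6.546 − 1)/43.75 + (4.898 − 1)/8.185 = 3.126
NF = 10 log₁₀(3.126) = 4.95 dB

4.95 dB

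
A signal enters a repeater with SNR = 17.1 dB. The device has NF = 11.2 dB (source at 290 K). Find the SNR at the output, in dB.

By definition F = SNR_in/SNR_out, so in dB: SNR_out = SNR_in − NF
SNR_out = 17.1 − 11.2 = 5.9 dB

5.9 dB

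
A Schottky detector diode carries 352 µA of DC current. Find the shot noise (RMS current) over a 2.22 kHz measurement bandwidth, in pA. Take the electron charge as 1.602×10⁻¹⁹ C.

500 pA

I_n = √(2qI·B)
2qI·B = 2 × 1.602×10⁻¹⁹ × 3.52×10⁻⁴ × 2.22×10³ = 2.50×10⁻¹⁹ A²
I_n = √(2.50×10⁻¹⁹) = 5.00×10⁻¹⁰ A = 500 pA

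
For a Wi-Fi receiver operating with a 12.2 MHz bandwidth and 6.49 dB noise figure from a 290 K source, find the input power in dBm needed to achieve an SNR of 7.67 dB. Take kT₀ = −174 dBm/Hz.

Sensitivity = −174 + 10 log₁₀(B) + NF + SNR_min
= −174 + 70.86 + 6.49 + 7.67
= −88.98 dBm → −89.0 dBm

−89.0 dBm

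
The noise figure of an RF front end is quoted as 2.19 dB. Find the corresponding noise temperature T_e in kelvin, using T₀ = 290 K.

F = 10^(2.19/10) = 1.65577
T_e = (F − 1)·T₀ = (1.65577 − 1) × 290 = 190 K

190 K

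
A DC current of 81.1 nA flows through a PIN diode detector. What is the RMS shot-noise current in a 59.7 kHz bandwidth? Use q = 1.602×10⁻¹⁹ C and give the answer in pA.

39.4 pA

I_n = √(2qI·B)
2qI·B = 2 × 1.602×10⁻¹⁹ × 8.11×10⁻⁸ × 5.97×10⁴ = 1.55×10⁻²¹ A²
I_n = √(1.55×10⁻²¹) = 3.94×10⁻¹¹ A = 39.4 pA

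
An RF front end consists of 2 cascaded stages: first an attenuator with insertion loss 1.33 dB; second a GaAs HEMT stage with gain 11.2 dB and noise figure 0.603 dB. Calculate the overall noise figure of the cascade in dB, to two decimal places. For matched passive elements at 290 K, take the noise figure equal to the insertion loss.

Convert to linear (a loss of L dB is a gain of −L dB): F_i = 10^(NF_i/10), G_i = 10^(G_i,dB/10)
  Stage 1: F_1 = 10^(1.33/10) = 1.358, G_1 = 10^(−1.33/10) = 0.7362
  Stage 2: F_2 = 10^(0.603/10) = 1.149, G_2 = 10^(11.2/10) = 13.18
Friis cascade:
  F = 1.358 + (1.149 − 1)/0.7362 = 1.561
NF = 10 log₁₀(1.561) = 1.93 dB

1.93 dB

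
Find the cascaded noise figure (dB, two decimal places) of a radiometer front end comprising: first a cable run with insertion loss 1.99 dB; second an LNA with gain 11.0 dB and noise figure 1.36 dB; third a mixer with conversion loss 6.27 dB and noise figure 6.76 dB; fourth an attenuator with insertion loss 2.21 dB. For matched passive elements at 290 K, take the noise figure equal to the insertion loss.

4.75 dB

Convert to linear (a loss of L dB is a gain of −L dB): F_i = 10^(NF_i/10), G_i = 10^(G_i,dB/10)
  Stage 1: F_1 = 10^(1.99/10) = 1.581, G_1 = 10^(−1.99/10) = 0.6324
  Stage 2: F_2 = 10^(1.36/10) = 1.368, G_2 = 10^(11.0/10) = 12.59
  Stage 3: F_3 = 10^(6.76/10) = 4.742, G_3 = 10^(−6.27/10) = 0.2360
  Stage 4: F_4 = 10^(2.21/10) = 1.663, G_4 = 10^(−2.21/10) = 0.6012
Friis cascade:
  F = 1.581 + (1.368 − 1)/0.6324 + (4.742 − 1)/7.962 + (1.663 − 1)/1.879 = 2.986
NF = 10 log₁₀(2.986) = 4.75 dB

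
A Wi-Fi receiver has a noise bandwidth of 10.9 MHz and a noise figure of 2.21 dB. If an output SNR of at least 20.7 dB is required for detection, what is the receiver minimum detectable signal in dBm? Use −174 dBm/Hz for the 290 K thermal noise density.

Sensitivity = −174 + 10 log₁₀(B) + NF + SNR_min
= −174 + 70.37 + 2.21 + 20.7
= −80.72 dBm → −80.7 dBm

−80.7 dBm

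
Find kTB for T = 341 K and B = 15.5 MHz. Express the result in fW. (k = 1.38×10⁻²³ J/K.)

P_n = kTB = 1.38×10⁻²³ × 341 × 1.55×10⁷ = 7.29×10⁻¹⁴ W = 72.9 fW

72.9 fW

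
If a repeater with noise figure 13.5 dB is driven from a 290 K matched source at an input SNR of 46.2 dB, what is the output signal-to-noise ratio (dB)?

By definition F = SNR_in/SNR_out, so in dB: SNR_out = SNR_in − NF
SNR_out = 46.2 − 13.5 = 32.7 dB

32.7 dB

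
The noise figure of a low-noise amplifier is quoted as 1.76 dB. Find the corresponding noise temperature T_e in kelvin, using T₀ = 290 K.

145 K

F = 10^(1.76/10) = 1.49968
T_e = (F − 1)·T₀ = (1.49968 − 1) × 290 = 145 K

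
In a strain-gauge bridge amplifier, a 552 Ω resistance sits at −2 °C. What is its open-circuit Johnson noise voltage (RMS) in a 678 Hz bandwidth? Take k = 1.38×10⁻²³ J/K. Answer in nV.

T = −2 °C + 273.15 = 271.15 K
V_n = √(4kTRB)
4kTRB = 4 × 1.38×10⁻²³ × 271.15 × 5.52×10² × 6.78×10² = 5.60×10⁻¹⁵ V²
V_n = √(5.60×10⁻¹⁵) = 7.48×10⁻⁸ V = 74.8 nV

74.8 nV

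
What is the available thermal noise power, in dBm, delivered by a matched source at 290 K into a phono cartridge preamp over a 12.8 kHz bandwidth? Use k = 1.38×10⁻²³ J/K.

−132.9 dBm

P_n = kTB = 1.38×10⁻²³ × 290 × 1.28×10⁴ = 5.12×10⁻¹⁷ W
In dBm: 10 log₁₀(5.12×10⁻¹⁷ / 10⁻³) = −132.9 dBm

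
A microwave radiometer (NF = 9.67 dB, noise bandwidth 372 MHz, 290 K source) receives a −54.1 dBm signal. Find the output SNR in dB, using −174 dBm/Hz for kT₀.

Noise floor: N = −174 + 10 log₁₀(B) + NF
10 log₁₀(3.72×10⁸) = 85.71 dB
N = −174 + 85.71 + 9.67 = −78.62 dBm
SNR = P_sig − N = −54.1 − (−78.62) = 24.52 dB → 24.5 dB

24.5 dB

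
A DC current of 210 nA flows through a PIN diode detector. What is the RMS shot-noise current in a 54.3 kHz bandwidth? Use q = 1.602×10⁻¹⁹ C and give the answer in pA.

60.4 pA

I_n = √(2qI·B)
2qI·B = 2 × 1.602×10⁻¹⁹ × 2.10×10⁻⁷ × 5.43×10⁴ = 3.65×10⁻²¹ A²
I_n = √(3.65×10⁻²¹) = 6.04×10⁻¹¹ A = 60.4 pA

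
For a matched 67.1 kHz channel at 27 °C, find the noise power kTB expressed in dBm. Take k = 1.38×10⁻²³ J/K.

T = 27 °C + 273.15 = 300.15 K
P_n = kTB = 1.38×10⁻²³ × 300.15 × 6.71×10⁴ = 2.78×10⁻¹⁶ W
In dBm: 10 log₁₀(2.78×10⁻¹⁶ / 10⁻³) = −125.6 dBm

−125.6 dBm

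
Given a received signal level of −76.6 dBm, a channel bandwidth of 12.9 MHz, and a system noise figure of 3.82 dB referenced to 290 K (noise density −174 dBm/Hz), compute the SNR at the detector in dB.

22.5 dB

Noise floor: N = −174 + 10 log₁₀(B) + NF
10 log₁₀(1.29×10⁷) = 71.11 dB
N = −174 + 71.11 + 3.82 = −99.07 dBm
SNR = P_sig − N = −76.6 − (−99.07) = 22.47 dB → 22.5 dB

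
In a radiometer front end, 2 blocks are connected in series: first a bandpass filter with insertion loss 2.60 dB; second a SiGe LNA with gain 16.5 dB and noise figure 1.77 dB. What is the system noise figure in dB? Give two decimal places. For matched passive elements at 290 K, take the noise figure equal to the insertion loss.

4.37 dB

Convert to linear (a loss of L dB is a gain of −L dB): F_i = 10^(NF_i/10), G_i = 10^(G_i,dB/10)
  Stage 1: F_1 = 10^(2.60/10) = 1.820, G_1 = 10^(−2.60/10) = 0.5495
  Stage 2: F_2 = 10^(1.77/10) = 1.503, G_2 = 10^(16.5/10) = 44.67
Friis cascade:
  F = 1.820 + (1.503 − 1)/0.5495 = 2.735
NF = 10 log₁₀(2.735) = 4.37 dB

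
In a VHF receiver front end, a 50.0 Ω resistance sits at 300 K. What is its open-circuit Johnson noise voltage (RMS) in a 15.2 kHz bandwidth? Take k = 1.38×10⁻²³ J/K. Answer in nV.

112 nV

V_n = √(4kTRB)
4kTRB = 4 × 1.38×10⁻²³ × 300 × 5.00×10¹ × 1.52×10⁴ = 1.26×10⁻¹⁴ V²
V_n = √(1.26×10⁻¹⁴) = 1.12×10⁻⁷ V = 112 nV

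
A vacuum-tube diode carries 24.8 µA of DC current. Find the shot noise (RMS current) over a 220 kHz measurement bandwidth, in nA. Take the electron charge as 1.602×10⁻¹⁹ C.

1.32 nA

I_n = √(2qI·B)
2qI·B = 2 × 1.602×10⁻¹⁹ × 2.48×10⁻⁵ × 2.20×10⁵ = 1.75×10⁻¹⁸ A²
I_n = √(1.75×10⁻¹⁸) = 1.32×10⁻⁹ A = 1.32 nA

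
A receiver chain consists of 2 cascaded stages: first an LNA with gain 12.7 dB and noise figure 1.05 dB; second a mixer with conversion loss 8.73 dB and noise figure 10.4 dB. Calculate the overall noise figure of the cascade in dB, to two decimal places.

Convert to linear (a loss of L dB is a gain of −L dB): F_i = 10^(NF_i/10), G_i = 10^(G_i,dB/10)
  Stage 1: F_1 = 10^(1.05/10) = 1.274, G_1 = 10^(12.7/10) = 18.62
  Stage 2: F_2 = 10^(10.4/10) = 10.96, G_2 = 10^(−8.73/10) = 0.1340
Friis cascade:
  F = 1.274 + (10.96 − 1)/18.62 = 1.809
NF = 10 log₁₀(1.809) = 2.57 dB

2.57 dB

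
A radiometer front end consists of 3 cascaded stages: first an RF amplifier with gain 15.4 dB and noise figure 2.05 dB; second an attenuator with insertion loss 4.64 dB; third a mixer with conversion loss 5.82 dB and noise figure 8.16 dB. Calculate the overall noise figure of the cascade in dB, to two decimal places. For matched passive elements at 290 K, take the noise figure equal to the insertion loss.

3.27 dB

Convert to linear (a loss of L dB is a gain of −L dB): F_i = 10^(NF_i/10), G_i = 10^(G_i,dB/10)
  Stage 1: F_1 = 10^(2.05/10) = 1.603, G_1 = 10^(15.4/10) = 34.67
  Stage 2: F_2 = 10^(4.64/10) = 2.911, G_2 = 10^(−4.64/10) = 0.3436
  Stage 3: F_3 = 10^(8.16/10) = 6.546, G_3 = 10^(−5.82/10) = 0.2618
Friis cascade:
  F = 1.603 + (2.911 − 1)/34.67 + (6.546 − 1)/11.91 = 2.124
NF = 10 log₁₀(2.124) = 3.27 dB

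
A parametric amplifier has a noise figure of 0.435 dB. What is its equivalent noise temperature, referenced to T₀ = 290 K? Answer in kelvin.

30.6 K

F = 10^(0.435/10) = 1.10535
T_e = (F − 1)·T₀ = (1.10535 − 1) × 290 = 30.6 K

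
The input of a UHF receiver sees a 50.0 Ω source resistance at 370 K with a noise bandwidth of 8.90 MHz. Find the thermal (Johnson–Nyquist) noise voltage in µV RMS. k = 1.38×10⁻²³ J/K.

3.01 µV

V_n = √(4kTRB)
4kTRB = 4 × 1.38×10⁻²³ × 370 × 5.00×10¹ × 8.90×10⁶ = 9.09×10⁻¹² V²
V_n = √(9.09×10⁻¹²) = 3.01×10⁻⁶ V = 3.01 µV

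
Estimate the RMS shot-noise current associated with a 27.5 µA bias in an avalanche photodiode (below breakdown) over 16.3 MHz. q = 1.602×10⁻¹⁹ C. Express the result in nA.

I_n = √(2qI·B)
2qI·B = 2 × 1.602×10⁻¹⁹ × 2.75×10⁻⁵ × 1.63×10⁷ = 1.44×10⁻¹⁶ A²
I_n = √(1.44×10⁻¹⁶) = 1.20×10⁻⁸ A = 12.0 nA

12.0 nA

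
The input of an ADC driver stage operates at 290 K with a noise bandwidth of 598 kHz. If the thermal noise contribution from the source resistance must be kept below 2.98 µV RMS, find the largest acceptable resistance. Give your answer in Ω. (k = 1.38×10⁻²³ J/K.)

928 Ω

Johnson–Nyquist: V_n = √(4kTRB) ⇒ R = V_n² / (4kTB)
4kTB = 4 × 1.38×10⁻²³ × 290 × 5.98×10⁵ = 9.57×10⁻¹⁵
R = (2.98×10⁻⁶)² / 9.57×10⁻¹⁵ = 9.28×10² Ω = 928 Ω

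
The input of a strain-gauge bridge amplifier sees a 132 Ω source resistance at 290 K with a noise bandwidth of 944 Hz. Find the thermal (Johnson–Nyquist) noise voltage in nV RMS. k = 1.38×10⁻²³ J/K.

V_n = √(4kTRB)
4kTRB = 4 × 1.38×10⁻²³ × 290 × 1.32×10² × 9.44×10² = 1.99×10⁻¹⁵ V²
V_n = √(1.99×10⁻¹⁵) = 4.47×10⁻⁸ V = 44.7 nV

44.7 nV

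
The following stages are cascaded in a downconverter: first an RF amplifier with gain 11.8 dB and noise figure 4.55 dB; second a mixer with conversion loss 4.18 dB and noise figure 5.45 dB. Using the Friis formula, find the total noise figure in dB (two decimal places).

Convert to linear (a loss of L dB is a gain of −L dB): F_i = 10^(NF_i/10), G_i = 10^(G_i,dB/10)
  Stage 1: F_1 = 10^(4.55/10) = 2.851, G_1 = 10^(11.8/10) = 15.14
  Stage 2: F_2 = 10^(5.45/10) = 3.508, G_2 = 10^(−4.18/10) = 0.3819
Friis cascade:
  F = 2.851 + (3.508 − 1)/15.14 = 3.017
NF = 10 log₁₀(3.017) = 4.80 dB

4.80 dB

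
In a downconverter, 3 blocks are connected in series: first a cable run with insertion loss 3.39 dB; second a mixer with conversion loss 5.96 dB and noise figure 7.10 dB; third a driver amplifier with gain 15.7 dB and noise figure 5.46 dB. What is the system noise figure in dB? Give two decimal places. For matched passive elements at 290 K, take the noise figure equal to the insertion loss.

Convert to linear (a loss of L dB is a gain of −L dB): F_i = 10^(NF_i/10), G_i = 10^(G_i,dB/10)
  Stage 1: F_1 = 10^(3.39/10) = 2.183, G_1 = 10^(−3.39/10) = 0.4581
  Stage 2: F_2 = 10^(7.10/10) = 5.129, G_2 = 10^(−5.96/10) = 0.2535
  Stage 3: F_3 = 10^(5.46/10) = 3.516, G_3 = 10^(15.7/10) = 37.15
Friis cascade:
  F = 2.183 + (5.129 − 1)/0.4581 + (3.516 − 1)/0.1161 = 32.85
NF = 10 log₁₀(32.85) = 15.17 dB

15.17 dB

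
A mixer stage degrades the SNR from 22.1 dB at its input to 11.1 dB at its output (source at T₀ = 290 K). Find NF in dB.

NF (dB) = SNR_in(dB) − SNR_out(dB) when the source is at T₀
NF = 22.1 − 11.1 = 11.0 dB

11.0 dB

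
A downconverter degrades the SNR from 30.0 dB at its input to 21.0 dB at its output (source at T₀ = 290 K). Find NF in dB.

9.0 dB

NF (dB) = SNR_in(dB) − SNR_out(dB) when the source is at T₀
NF = 30.0 − 21.0 = 9.0 dB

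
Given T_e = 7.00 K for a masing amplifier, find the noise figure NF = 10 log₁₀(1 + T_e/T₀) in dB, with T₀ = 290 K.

0.104 dB

F = 1 + T_e/T₀ = 1 + 7.00/290 = 1.02414
NF = 10 log₁₀(1.02414) = 0.104 dB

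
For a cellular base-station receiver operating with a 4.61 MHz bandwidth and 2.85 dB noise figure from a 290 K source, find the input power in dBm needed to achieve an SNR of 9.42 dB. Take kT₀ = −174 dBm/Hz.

Sensitivity = −174 + 10 log₁₀(B) + NF + SNR_min
= −174 + 66.64 + 2.85 + 9.42
= −95.09 dBm → −95.1 dBm

−95.1 dBm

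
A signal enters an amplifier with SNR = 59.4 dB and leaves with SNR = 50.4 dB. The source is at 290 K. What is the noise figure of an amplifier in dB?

9.0 dB

NF (dB) = SNR_in(dB) − SNR_out(dB) when the source is at T₀
NF = 59.4 − 50.4 = 9.0 dB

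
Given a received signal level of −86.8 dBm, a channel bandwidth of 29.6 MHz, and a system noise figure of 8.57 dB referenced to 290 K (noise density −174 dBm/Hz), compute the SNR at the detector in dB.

3.9 dB

Noise floor: N = −174 + 10 log₁₀(B) + NF
10 log₁₀(2.96×10⁷) = 74.71 dB
N = −174 + 74.71 + 8.57 = −90.72 dBm
SNR = P_sig − N = −86.8 − (−90.72) = 3.92 dB → 3.9 dB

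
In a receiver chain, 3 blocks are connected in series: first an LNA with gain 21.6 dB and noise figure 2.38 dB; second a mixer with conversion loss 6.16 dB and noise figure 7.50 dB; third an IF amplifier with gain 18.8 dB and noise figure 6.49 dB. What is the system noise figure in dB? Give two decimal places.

2.70 dB

Convert to linear (a loss of L dB is a gain of −L dB): F_i = 10^(NF_i/10), G_i = 10^(G_i,dB/10)
  Stage 1: F_1 = 10^(2.38/10) = 1.730, G_1 = 10^(21.6/10) = 144.5
  Stage 2: F_2 = 10^(7.50/10) = 5.623, G_2 = 10^(−6.16/10) = 0.2421
  Stage 3: F_3 = 10^(6.49/10) = 4.457, G_3 = 10^(18.8/10) = 75.86
Friis cascade:
  F = 1.730 + (5.623 − 1)/144.5 + (4.457 − 1)/34.99 = 1.861
NF = 10 log₁₀(1.861) = 2.70 dB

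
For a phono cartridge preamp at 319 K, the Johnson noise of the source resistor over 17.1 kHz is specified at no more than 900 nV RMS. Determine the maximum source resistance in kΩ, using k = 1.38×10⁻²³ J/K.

Johnson–Nyquist: V_n = √(4kTRB) ⇒ R = V_n² / (4kTB)
4kTB = 4 × 1.38×10⁻²³ × 319 × 1.71×10⁴ = 3.01×10⁻¹⁶
R = (9.00×10⁻⁷)² / 3.01×10⁻¹⁶ = 2.69×10³ Ω = 2.69 kΩ

2.69 kΩ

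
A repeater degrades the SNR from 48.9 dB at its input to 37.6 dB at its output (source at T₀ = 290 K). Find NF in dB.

NF (dB) = SNR_in(dB) − SNR_out(dB) when the source is at T₀
NF = 48.9 − 37.6 = 11.3 dB

11.3 dB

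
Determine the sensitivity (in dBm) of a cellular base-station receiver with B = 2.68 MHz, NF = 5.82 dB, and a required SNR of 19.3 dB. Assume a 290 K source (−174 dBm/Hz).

Sensitivity = −174 + 10 log₁₀(B) + NF + SNR_min
= −174 + 64.28 + 5.82 + 19.3
= −84.60 dBm → −84.6 dBm

−84.6 dBm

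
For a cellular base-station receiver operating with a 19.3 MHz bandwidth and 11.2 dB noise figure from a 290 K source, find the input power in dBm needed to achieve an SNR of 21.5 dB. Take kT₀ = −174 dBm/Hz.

Sensitivity = −174 + 10 log₁₀(B) + NF + SNR_min
= −174 + 72.86 + 11.2 + 21.5
= −68.44 dBm → −68.4 dBm

−68.4 dBm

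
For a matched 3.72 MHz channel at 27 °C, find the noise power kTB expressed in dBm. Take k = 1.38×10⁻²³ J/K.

T = 27 °C + 273.15 = 300.15 K
P_n = kTB = 1.38×10⁻²³ × 300.15 × 3.72×10⁶ = 1.54×10⁻¹⁴ W
In dBm: 10 log₁₀(1.54×10⁻¹⁴ / 10⁻³) = −108.1 dBm

−108.1 dBm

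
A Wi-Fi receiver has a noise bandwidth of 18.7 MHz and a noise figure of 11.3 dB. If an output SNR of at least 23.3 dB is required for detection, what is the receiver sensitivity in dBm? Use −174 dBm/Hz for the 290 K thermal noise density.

−66.7 dBm

Sensitivity = −174 + 10 log₁₀(B) + NF + SNR_min
= −174 + 72.72 + 11.3 + 23.3
= −66.68 dBm → −66.7 dBm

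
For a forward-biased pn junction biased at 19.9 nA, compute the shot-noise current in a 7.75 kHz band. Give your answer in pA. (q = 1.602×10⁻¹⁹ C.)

7.03 pA

I_n = √(2qI·B)
2qI·B = 2 × 1.602×10⁻¹⁹ × 1.99×10⁻⁸ × 7.75×10³ = 4.94×10⁻²³ A²
I_n = √(4.94×10⁻²³) = 7.03×10⁻¹² A = 7.03 pA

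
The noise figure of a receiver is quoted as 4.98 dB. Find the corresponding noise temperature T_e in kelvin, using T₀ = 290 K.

623 K

F = 10^(4.98/10) = 3.14775
T_e = (F − 1)·T₀ = (3.14775 − 1) × 290 = 623 K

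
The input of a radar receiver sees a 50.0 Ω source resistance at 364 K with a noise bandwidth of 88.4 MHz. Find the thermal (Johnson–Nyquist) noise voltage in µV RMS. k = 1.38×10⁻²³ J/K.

9.42 µV

V_n = √(4kTRB)
4kTRB = 4 × 1.38×10⁻²³ × 364 × 5.00×10¹ × 8.84×10⁷ = 8.88×10⁻¹¹ V²
V_n = √(8.88×10⁻¹¹) = 9.42×10⁻⁶ V = 9.42 µV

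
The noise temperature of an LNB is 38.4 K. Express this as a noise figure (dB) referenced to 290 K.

F = 1 + T_e/T₀ = 1 + 38.4/290 = 1.13241
NF = 10 log₁₀(1.13241) = 0.540 dB

0.540 dB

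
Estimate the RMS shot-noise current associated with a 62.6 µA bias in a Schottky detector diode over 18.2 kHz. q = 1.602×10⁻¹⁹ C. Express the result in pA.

I_n = √(2qI·B)
2qI·B = 2 × 1.602×10⁻¹⁹ × 6.26×10⁻⁵ × 1.82×10⁴ = 3.65×10⁻¹⁹ A²
I_n = √(3.65×10⁻¹⁹) = 6.04×10⁻¹⁰ A = 604 pA

604 pA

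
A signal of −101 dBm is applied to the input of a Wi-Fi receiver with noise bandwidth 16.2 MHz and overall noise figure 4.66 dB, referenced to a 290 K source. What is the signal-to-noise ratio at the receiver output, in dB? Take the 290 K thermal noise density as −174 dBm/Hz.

Noise floor: N = −174 + 10 log₁₀(B) + NF
10 log₁₀(1.62×10⁷) = 72.1 dB
N = −174 + 72.1 + 4.66 = −97.24 dBm
SNR = P_sig − N = −101 − (−97.24) = −3.76 dB → −3.8 dB

−3.8 dB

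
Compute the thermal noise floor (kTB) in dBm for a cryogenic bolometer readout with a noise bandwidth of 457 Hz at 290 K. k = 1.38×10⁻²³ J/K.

P_n = kTB = 1.38×10⁻²³ × 290 × 4.57×10² = 1.83×10⁻¹⁸ W
In dBm: 10 log₁₀(1.83×10⁻¹⁸ / 10⁻³) = −147.4 dBm

−147.4 dBm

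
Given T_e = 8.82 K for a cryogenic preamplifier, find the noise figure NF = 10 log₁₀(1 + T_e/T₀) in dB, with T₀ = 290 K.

0.130 dB

F = 1 + T_e/T₀ = 1 + 8.82/290 = 1.03041
NF = 10 log₁₀(1.03041) = 0.130 dB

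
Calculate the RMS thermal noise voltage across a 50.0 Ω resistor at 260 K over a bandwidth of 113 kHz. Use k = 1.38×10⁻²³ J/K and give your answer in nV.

V_n = √(4kTRB)
4kTRB = 4 × 1.38×10⁻²³ × 260 × 5.00×10¹ × 1.13×10⁵ = 8.11×10⁻¹⁴ V²
V_n = √(8.11×10⁻¹⁴) = 2.85×10⁻⁷ V = 285 nV

285 nV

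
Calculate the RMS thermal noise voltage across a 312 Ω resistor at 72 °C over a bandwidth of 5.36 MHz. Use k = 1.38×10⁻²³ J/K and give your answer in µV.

T = 72 °C + 273.15 = 345.15 K
V_n = √(4kTRB)
4kTRB = 4 × 1.38×10⁻²³ × 345.15 × 3.12×10² × 5.36×10⁶ = 3.19×10⁻¹¹ V²
V_n = √(3.19×10⁻¹¹) = 5.64×10⁻⁶ V = 5.64 µV

5.64 µV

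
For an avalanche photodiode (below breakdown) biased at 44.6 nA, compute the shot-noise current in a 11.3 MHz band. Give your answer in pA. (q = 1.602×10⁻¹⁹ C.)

I_n = √(2qI·B)
2qI·B = 2 × 1.602×10⁻¹⁹ × 4.46×10⁻⁸ × 1.13×10⁷ = 1.61×10⁻¹⁹ A²
I_n = √(1.61×10⁻¹⁹) = 4.02×10⁻¹⁰ A = 402 pA

402 pA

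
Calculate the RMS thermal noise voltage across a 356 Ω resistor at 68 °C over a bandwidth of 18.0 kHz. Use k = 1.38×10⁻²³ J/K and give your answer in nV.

347 nV

T = 68 °C + 273.15 = 341.15 K
V_n = √(4kTRB)
4kTRB = 4 × 1.38×10⁻²³ × 341.15 × 3.56×10² × 1.80×10⁴ = 1.21×10⁻¹³ V²
V_n = √(1.21×10⁻¹³) = 3.47×10⁻⁷ V = 347 nV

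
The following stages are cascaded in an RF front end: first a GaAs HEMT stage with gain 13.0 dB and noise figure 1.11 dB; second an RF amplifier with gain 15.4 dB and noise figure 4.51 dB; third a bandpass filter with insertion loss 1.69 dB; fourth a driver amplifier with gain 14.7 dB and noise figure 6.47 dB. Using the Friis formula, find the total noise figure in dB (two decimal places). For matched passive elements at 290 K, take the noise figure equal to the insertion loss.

Convert to linear (a loss of L dB is a gain of −L dB): F_i = 10^(NF_i/10), G_i = 10^(G_i,dB/10)
  Stage 1: F_1 = 10^(1.11/10) = 1.291, G_1 = 10^(13.0/10) = 19.95
  Stage 2: F_2 = 10^(4.51/10) = 2.825, G_2 = 10^(15.4/10) = 34.67
  Stage 3: F_3 = 10^(1.69/10) = 1.476, G_3 = 10^(−1.69/10) = 0.6776
  Stage 4: F_4 = 10^(6.47/10) = 4.436, G_4 = 10^(14.7/10) = 29.51
Friis cascade:
  F = 1.291 + (2.825 − 1)/19.95 + (1.476 − 1)/691.8 + (4.436 − 1)/468.8 = 1.391
NF = 10 log₁₀(1.391) = 1.43 dB

1.43 dB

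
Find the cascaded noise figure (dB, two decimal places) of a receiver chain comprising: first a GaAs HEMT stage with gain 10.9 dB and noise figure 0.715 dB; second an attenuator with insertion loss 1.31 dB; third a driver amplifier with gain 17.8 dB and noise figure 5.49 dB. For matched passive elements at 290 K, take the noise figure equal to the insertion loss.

1.72 dB

Convert to linear (a loss of L dB is a gain of −L dB): F_i = 10^(NF_i/10), G_i = 10^(G_i,dB/10)
  Stage 1: F_1 = 10^(0.715/10) = 1.179, G_1 = 10^(10.9/10) = 12.30
  Stage 2: F_2 = 10^(1.31/10) = 1.352, G_2 = 10^(−1.31/10) = 0.7396
  Stage 3: F_3 = 10^(5.49/10) = 3.540, G_3 = 10^(17.8/10) = 60.26
Friis cascade:
  F = 1.179 + (1.352 − 1)/12.30 + (3.540 − 1)/9.099 = 1.487
NF = 10 log₁₀(1.487) = 1.72 dB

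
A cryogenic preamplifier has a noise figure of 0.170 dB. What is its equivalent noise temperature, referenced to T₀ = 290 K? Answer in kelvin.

F = 10^(0.170/10) = 1.03992
T_e = (F − 1)·T₀ = (1.03992 − 1) × 290 = 11.6 K

11.6 K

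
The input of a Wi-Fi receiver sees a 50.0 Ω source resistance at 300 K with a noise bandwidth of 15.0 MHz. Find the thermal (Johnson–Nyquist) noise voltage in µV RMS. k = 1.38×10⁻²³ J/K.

V_n = √(4kTRB)
4kTRB = 4 × 1.38×10⁻²³ × 300 × 5.00×10¹ × 1.50×10⁷ = 1.24×10⁻¹¹ V²
V_n = √(1.24×10⁻¹¹) = 3.52×10⁻⁶ V = 3.52 µV

3.52 µV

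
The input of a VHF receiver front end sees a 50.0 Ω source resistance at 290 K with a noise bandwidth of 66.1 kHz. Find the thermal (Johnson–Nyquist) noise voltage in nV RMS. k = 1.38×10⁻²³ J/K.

V_n = √(4kTRB)
4kTRB = 4 × 1.38×10⁻²³ × 290 × 5.00×10¹ × 6.61×10⁴ = 5.29×10⁻¹⁴ V²
V_n = √(5.29×10⁻¹⁴) = 2.30×10⁻⁷ V = 230 nV

230 nV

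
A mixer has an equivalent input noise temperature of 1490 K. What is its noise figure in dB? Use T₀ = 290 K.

F = 1 + T_e/T₀ = 1 + 1490/290 = 6.13793
NF = 10 log₁₀(6.13793) = 7.88 dB

7.88 dB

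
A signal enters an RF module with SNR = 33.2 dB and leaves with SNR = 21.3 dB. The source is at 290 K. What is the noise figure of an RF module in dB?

11.9 dB

NF (dB) = SNR_in(dB) − SNR_out(dB) when the source is at T₀
NF = 33.2 − 21.3 = 11.9 dB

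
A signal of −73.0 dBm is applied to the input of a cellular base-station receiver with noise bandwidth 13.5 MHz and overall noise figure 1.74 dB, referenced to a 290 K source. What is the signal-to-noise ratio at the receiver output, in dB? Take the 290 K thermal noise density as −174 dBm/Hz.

28.0 dB

Noise floor: N = −174 + 10 log₁₀(B) + NF
10 log₁₀(1.35×10⁷) = 71.3 dB
N = −174 + 71.3 + 1.74 = −100.96 dBm
SNR = P_sig − N = −73.0 − (−100.96) = 27.96 dB → 28.0 dB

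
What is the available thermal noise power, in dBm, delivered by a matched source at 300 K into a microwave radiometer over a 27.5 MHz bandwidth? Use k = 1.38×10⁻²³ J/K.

P_n = kTB = 1.38×10⁻²³ × 300 × 2.75×10⁷ = 1.14×10⁻¹³ W
In dBm: 10 log₁₀(1.14×10⁻¹³ / 10⁻³) = −99.4 dBm

−99.4 dBm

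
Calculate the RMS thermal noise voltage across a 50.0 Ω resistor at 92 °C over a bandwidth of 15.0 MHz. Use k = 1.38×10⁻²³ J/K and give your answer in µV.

T = 92 °C + 273.15 = 365.15 K
V_n = √(4kTRB)
4kTRB = 4 × 1.38×10⁻²³ × 365.15 × 5.00×10¹ × 1.50×10⁷ = 1.51×10⁻¹¹ V²
V_n = √(1.51×10⁻¹¹) = 3.89×10⁻⁶ V = 3.89 µV

3.89 µV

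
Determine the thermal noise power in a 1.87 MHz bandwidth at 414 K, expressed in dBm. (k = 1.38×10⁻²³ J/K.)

−109.7 dBm

P_n = kTB = 1.38×10⁻²³ × 414 × 1.87×10⁶ = 1.07×10⁻¹⁴ W
In dBm: 10 log₁₀(1.07×10⁻¹⁴ / 10⁻³) = −109.7 dBm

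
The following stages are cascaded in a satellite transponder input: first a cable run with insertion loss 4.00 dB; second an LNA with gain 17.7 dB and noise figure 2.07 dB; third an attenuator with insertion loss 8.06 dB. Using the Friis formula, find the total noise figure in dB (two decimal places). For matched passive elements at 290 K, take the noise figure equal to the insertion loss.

Convert to linear (a loss of L dB is a gain of −L dB): F_i = 10^(NF_i/10), G_i = 10^(G_i,dB/10)
  Stage 1: F_1 = 10^(4.00/10) = 2.512, G_1 = 10^(−4.00/10) = 0.3981
  Stage 2: F_2 = 10^(2.07/10) = 1.611, G_2 = 10^(17.7/10) = 58.88
  Stage 3: F_3 = 10^(8.06/10) = 6.397, G_3 = 10^(−8.06/10) = 0.1563
Friis cascade:
  F = 2.512 + (1.611 − 1)/0.3981 + (6.397 − 1)/23.44 = 4.276
NF = 10 log₁₀(4.276) = 6.31 dB

6.31 dB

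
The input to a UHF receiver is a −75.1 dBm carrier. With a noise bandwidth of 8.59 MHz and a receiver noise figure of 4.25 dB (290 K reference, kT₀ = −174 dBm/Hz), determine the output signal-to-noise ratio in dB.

25.3 dB

Noise floor: N = −174 + 10 log₁₀(B) + NF
10 log₁₀(8.59×10⁶) = 69.34 dB
N = −174 + 69.34 + 4.25 = −100.41 dBm
SNR = P_sig − N = −75.1 − (−100.41) = 25.31 dB → 25.3 dB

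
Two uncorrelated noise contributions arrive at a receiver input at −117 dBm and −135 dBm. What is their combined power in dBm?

−116.9 dBm

Convert to linear, add, convert back:
P₁ = 2.00×10⁻¹⁵ W, P₂ = 3.16×10⁻¹⁷ W
P_tot = 2.03×10⁻¹⁵ W → 10 log₁₀(P_tot / 10⁻³) = −116.9 dBm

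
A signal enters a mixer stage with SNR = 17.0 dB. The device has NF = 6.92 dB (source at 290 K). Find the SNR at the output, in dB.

By definition F = SNR_in/SNR_out, so in dB: SNR_out = SNR_in − NF
SNR_out = 17.0 − 6.92 = 10.08 dB

10.08 dB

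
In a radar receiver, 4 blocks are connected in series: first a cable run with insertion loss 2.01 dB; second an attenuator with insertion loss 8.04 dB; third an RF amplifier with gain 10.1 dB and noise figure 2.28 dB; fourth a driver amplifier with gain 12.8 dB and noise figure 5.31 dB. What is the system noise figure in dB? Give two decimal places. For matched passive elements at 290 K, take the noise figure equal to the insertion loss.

Convert to linear (a loss of L dB is a gain of −L dB): F_i = 10^(NF_i/10), G_i = 10^(G_i,dB/10)
  Stage 1: F_1 = 10^(2.01/10) = 1.589, G_1 = 10^(−2.01/10) = 0.6295
  Stage 2: F_2 = 10^(8.04/10) = 6.368, G_2 = 10^(−8.04/10) = 0.1570
  Stage 3: F_3 = 10^(2.28/10) = 1.690, G_3 = 10^(10.1/10) = 10.23
  Stage 4: F_4 = 10^(5.31/10) = 3.396, G_4 = 10^(12.8/10) = 19.05
Friis cascade:
  F = 1.589 + (6.368 − 1)/0.6295 + (1.690 − 1)/0.09886 + (3.396 − 1)/1.012 = 19.47
NF = 10 log₁₀(19.47) = 12.89 dB

12.89 dB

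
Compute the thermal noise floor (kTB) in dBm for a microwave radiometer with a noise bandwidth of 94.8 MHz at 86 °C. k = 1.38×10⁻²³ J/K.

−93.3 dBm

T = 86 °C + 273.15 = 359.15 K
P_n = kTB = 1.38×10⁻²³ × 359.15 × 9.48×10⁷ = 4.70×10⁻¹³ W
In dBm: 10 log₁₀(4.70×10⁻¹³ / 10⁻³) = −93.3 dBm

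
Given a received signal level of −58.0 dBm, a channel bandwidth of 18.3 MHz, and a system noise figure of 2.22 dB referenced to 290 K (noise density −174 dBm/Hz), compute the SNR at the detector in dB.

41.2 dB

Noise floor: N = −174 + 10 log₁₀(B) + NF
10 log₁₀(1.83×10⁷) = 72.62 dB
N = −174 + 72.62 + 2.22 = −99.16 dBm
SNR = P_sig − N = −58.0 − (−99.16) = 41.16 dB → 41.2 dB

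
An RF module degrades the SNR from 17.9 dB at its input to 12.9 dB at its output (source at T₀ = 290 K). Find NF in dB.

NF (dB) = SNR_in(dB) − SNR_out(dB) when the source is at T₀
NF = 17.9 − 12.9 = 5.0 dB

5.0 dB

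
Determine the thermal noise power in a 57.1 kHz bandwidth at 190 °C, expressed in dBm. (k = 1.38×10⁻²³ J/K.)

T = 190 °C + 273.15 = 463.15 K
P_n = kTB = 1.38×10⁻²³ × 463.15 × 5.71×10⁴ = 3.65×10⁻¹⁶ W
In dBm: 10 log₁₀(3.65×10⁻¹⁶ / 10⁻³) = −124.4 dBm

−124.4 dBm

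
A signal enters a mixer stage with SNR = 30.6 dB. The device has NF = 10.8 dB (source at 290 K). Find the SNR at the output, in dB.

By definition F = SNR_in/SNR_out, so in dB: SNR_out = SNR_in − NF
SNR_out = 30.6 − 10.8 = 19.8 dB

19.8 dB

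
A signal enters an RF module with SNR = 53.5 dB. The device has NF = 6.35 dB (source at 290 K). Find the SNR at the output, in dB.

By definition F = SNR_in/SNR_out, so in dB: SNR_out = SNR_in − NF
SNR_out = 53.5 − 6.35 = 47.15 dB

47.15 dB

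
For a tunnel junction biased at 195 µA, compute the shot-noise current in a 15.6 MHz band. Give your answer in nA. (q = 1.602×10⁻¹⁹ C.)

31.2 nA

I_n = √(2qI·B)
2qI·B = 2 × 1.602×10⁻¹⁹ × 1.95×10⁻⁴ × 1.56×10⁷ = 9.75×10⁻¹⁶ A²
I_n = √(9.75×10⁻¹⁶) = 3.12×10⁻⁸ A = 31.2 nA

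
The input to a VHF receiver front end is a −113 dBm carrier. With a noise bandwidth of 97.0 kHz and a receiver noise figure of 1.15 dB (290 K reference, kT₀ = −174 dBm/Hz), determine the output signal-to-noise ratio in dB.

Noise floor: N = −174 + 10 log₁₀(B) + NF
10 log₁₀(9.70×10⁴) = 49.87 dB
N = −174 + 49.87 + 1.15 = −122.98 dBm
SNR = P_sig − N = −113 − (−122.98) = 9.98 dB → 10.0 dB

10.0 dB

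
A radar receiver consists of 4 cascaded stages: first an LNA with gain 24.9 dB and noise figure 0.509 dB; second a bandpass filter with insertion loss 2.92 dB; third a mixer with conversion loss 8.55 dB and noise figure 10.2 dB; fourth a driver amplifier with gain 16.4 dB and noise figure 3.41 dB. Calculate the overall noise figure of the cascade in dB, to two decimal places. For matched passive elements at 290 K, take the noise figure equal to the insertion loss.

Convert to linear (a loss of L dB is a gain of −L dB): F_i = 10^(NF_i/10), G_i = 10^(G_i,dB/10)
  Stage 1: F_1 = 10^(0.509/10) = 1.124, G_1 = 10^(24.9/10) = 309.0
  Stage 2: F_2 = 10^(2.92/10) = 1.959, G_2 = 10^(−2.92/10) = 0.5105
  Stage 3: F_3 = 10^(10.2/10) = 10.47, G_3 = 10^(−8.55/10) = 0.1396
  Stage 4: F_4 = 10^(3.41/10) = 2.193, G_4 = 10^(16.4/10) = 43.65
Friis cascade:
  F = 1.124 + (1.959 − 1)/309.0 + (10.47 − 1)/157.8 + (2.193 − 1)/22.03 = 1.242
NF = 10 log₁₀(1.242) = 0.94 dB

0.94 dB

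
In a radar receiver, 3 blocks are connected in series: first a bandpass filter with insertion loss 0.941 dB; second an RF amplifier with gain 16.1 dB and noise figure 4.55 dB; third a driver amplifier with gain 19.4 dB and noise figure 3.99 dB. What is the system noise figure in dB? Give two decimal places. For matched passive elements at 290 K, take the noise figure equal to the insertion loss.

5.55 dB

Convert to linear (a loss of L dB is a gain of −L dB): F_i = 10^(NF_i/10), G_i = 10^(G_i,dB/10)
  Stage 1: F_1 = 10^(0.941/10) = 1.242, G_1 = 10^(−0.941/10) = 0.8052
  Stage 2: F_2 = 10^(4.55/10) = 2.851, G_2 = 10^(16.1/10) = 40.74
  Stage 3: F_3 = 10^(3.99/10) = 2.506, G_3 = 10^(19.4/10) = 87.10
Friis cascade:
  F = 1.242 + (2.851 − 1)/0.8052 + (2.506 − 1)/32.80 = 3.587
NF = 10 log₁₀(3.587) = 5.55 dB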